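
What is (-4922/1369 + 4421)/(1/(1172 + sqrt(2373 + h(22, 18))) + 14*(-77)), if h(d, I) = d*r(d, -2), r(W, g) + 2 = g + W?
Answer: -8936509039574946/2180816523080101 + 6047427*sqrt(2769)/2180816523080101 ≈ -4.0978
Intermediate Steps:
r(W, g) = -2 + W + g (r(W, g) = -2 + (g + W) = -2 + (W + g) = -2 + W + g)
h(d, I) = d*(-4 + d) (h(d, I) = d*(-2 + d - 2) = d*(-4 + d))
(-4922/1369 + 4421)/(1/(1172 + sqrt(2373 + h(22, 18))) + 14*(-77)) = (-4922/1369 + 4421)/(1/(1172 + sqrt(2373 + 22*(-4 + 22))) + 14*(-77)) = (-4922*1/1369 + 4421)/(1/(1172 + sqrt(2373 + 22*18)) - 1078) = (-4922/1369 + 4421)/(1/(1172 + sqrt(2373 + 396)) - 1078) = 6047427/(1369*(1/(1172 + sqrt(2769)) - 1078)) = 6047427/(1369*(-1078 + 1/(1172 + sqrt(2769))))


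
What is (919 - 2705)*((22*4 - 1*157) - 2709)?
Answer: 4961508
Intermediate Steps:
(919 - 2705)*((22*4 - 1*157) - 2709) = -1786*((88 - 157) - 2709) = -1786*(-69 - 2709) = -1786*(-2778) = 4961508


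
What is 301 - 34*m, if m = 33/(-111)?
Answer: 11511/37 ≈ 311.11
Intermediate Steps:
m = -11/37 (m = 33*(-1/111) = -11/37 ≈ -0.29730)
301 - 34*m = 301 - 34*(-11/37) = 301 + 374/37 = 11511/37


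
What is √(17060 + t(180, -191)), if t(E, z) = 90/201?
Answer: 5*√3063374/67 ≈ 130.62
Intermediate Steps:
t(E, z) = 30/67 (t(E, z) = 90*(1/201) = 30/67)
√(17060 + t(180, -191)) = √(17060 + 30/67) = √(1143050/67) = 5*√3063374/67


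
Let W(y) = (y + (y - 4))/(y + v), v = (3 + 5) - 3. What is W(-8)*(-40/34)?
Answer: -400/51 ≈ -7.8431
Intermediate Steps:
v = 5 (v = 8 - 3 = 5)
W(y) = (-4 + 2*y)/(5 + y) (W(y) = (y + (y - 4))/(y + 5) = (y + (-4 + y))/(5 + y) = (-4 + 2*y)/(5 + y))
W(-8)*(-40/34) = (2*(-2 - 8)/(5 - 8))*(-40/34) = (2*(-10)/(-3))*(-40*1/34) = (2*(-1/3)*(-10))*(-20/17) = (20/3)*(-20/17) = -400/51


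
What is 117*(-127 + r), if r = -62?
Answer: -22113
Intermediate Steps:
117*(-127 + r) = 117*(-127 - 62) = 117*(-189) = -22113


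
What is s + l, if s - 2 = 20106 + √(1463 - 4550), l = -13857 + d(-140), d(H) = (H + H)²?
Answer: 84651 + 21*I*√7 ≈ 84651.0 + 55.561*I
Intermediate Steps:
d(H) = 4*H² (d(H) = (2*H)² = 4*H²)
l = 64543 (l = -13857 + 4*(-140)² = -13857 + 4*19600 = -13857 + 78400 = 64543)
s = 20108 + 21*I*√7 (s = 2 + (20106 + √(1463 - 4550)) = 2 + (20106 + √(-3087)) = 2 + (20106 + 21*I*√7) = 20108 + 21*I*√7 ≈ 20108.0 + 55.561*I)
s + l = (20108 + 21*I*√7) + 64543 = 84651 + 21*I*√7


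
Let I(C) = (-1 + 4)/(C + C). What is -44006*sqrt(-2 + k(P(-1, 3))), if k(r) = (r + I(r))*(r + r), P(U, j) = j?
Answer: -44006*sqrt(19) ≈ -1.9182e+5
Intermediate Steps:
I(C) = 3/(2*C) (I(C) = 3/((2*C)) = 3*(1/(2*C)) = 3/(2*C))
k(r) = 2*r*(r + 3/(2*r)) (k(r) = (r + 3/(2*r))*(r + r) = (r + 3/(2*r))*(2*r) = 2*r*(r + 3/(2*r)))
-44006*sqrt(-2 + k(P(-1, 3))) = -44006*sqrt(-2 + (3 + 2*3**2)) = -44006*sqrt(-2 + (3 + 2*9)) = -44006*sqrt(-2 + (3 + 18)) = -44006*sqrt(-2 + 21) = -44006*sqrt(19)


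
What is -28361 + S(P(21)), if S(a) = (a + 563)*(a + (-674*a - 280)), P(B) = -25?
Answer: 8872849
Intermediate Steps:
S(a) = (-280 - 673*a)*(563 + a) (S(a) = (563 + a)*(a + (-280 - 674*a)) = (563 + a)*(-280 - 673*a) = (-280 - 673*a)*(563 + a))
-28361 + S(P(21)) = -28361 + (-157640 - 379179*(-25) - 673*(-25)²) = -28361 + (-157640 + 9479475 - 673*625) = -28361 + (-157640 + 9479475 - 420625) = -28361 + 8901210 = 8872849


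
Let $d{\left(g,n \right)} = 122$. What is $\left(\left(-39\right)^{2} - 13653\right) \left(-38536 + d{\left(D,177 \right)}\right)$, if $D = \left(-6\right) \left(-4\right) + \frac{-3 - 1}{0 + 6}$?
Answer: $466038648$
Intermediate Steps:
$D = \frac{70}{3}$ ($D = 24 - \frac{4}{6} = 24 - \frac{2}{3} = \frac{70}{3} \approx 23.333$)
$\left(\left(-39\right)^{2} - 13653\right) \left(-38536 + d{\left(D,177 \right)}\right) = \left(\left(-39\right)^{2} - 13653\right) \left(-38536 + 122\right) = \left(1521 - 13653\right) \left(-38414\right) = \left(-12132\right) \left(-38414\right) = 466038648$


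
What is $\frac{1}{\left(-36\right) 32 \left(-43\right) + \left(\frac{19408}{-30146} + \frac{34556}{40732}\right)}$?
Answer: $\frac{153488359}{7603230751239} \approx 2.0187 \cdot 10^{-5}$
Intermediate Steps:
$\frac{1}{\left(-36\right) 32 \left(-43\right) + \left(\frac{19408}{-30146} + \frac{34556}{40732}\right)} = \frac{1}{\left(-1152\right) \left(-43\right) + \left(19408 \left(- \frac{1}{30146}\right) + 34556 \cdot \frac{1}{40732}\right)} = \frac{1}{49536 + \left(- \frac{9704}{15073} + \frac{8639}{10183}\right)} = \frac{1}{49536 + \frac{31399815}{153488359}} = \frac{1}{\frac{7603230751239}{153488359}} = \frac{153488359}{7603230751239}$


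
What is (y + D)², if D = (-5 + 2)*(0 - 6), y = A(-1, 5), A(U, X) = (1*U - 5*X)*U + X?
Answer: 2401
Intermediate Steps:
A(U, X) = X + U*(U - 5*X) (A(U, X) = (U - 5*X)*U + X = U*(U - 5*X) + X = X + U*(U - 5*X))
y = 31 (y = 5 + (-1)² - 5*(-1)*5 = 5 + 1 + 25 = 31)
D = 18 (D = -3*(-6) = 18)
(y + D)² = (31 + 18)² = 49² = 2401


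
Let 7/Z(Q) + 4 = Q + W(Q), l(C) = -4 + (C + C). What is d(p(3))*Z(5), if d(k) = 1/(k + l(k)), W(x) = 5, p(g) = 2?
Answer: 7/12 ≈ 0.58333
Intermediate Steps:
l(C) = -4 + 2*C
d(k) = 1/(-4 + 3*k) (d(k) = 1/(k + (-4 + 2*k)) = 1/(-4 + 3*k))
Z(Q) = 7/(1 + Q) (Z(Q) = 7/(-4 + (Q + 5)) = 7/(-4 + (5 + Q)) = 7/(1 + Q))
d(p(3))*Z(5) = (7/(1 + 5))/(-4 + 3*2) = (7/6)/(-4 + 6) = (7*(1/6))/2 = (1/2)*(7/6) = 7/12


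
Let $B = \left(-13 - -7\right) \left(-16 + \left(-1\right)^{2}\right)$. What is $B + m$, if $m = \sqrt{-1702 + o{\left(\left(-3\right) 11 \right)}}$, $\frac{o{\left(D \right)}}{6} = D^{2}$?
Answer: $90 + 4 \sqrt{302} \approx 159.51$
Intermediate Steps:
$o{\left(D \right)} = 6 D^{2}$
$m = 4 \sqrt{302}$ ($m = \sqrt{-1702 + 6 \left(\left(-3\right) 11\right)^{2}} = \sqrt{-1702 + 6 \left(-33\right)^{2}} = \sqrt{-1702 + 6 \cdot 1089} = \sqrt{-1702 + 6534} = \sqrt{4832} = 4 \sqrt{302} \approx 69.513$)
$B = 90$ ($B = \left(-13 + 7\right) \left(-16 + 1\right) = \left(-6\right) \left(-15\right) = 90$)
$B + m = 90 + 4 \sqrt{302}$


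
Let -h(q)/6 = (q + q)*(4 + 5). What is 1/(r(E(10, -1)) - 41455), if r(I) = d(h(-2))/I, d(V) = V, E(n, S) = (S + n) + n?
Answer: -19/787429 ≈ -2.4129e-5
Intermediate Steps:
h(q) = -108*q (h(q) = -6*(q + q)*(4 + 5) = -6*2*q*9 = -108*q)
E(n, S) = S + 2*n
r(I) = 216/I (r(I) = (-108*(-2))/I = 216/I)
1/(r(E(10, -1)) - 41455) = 1/(216/(-1 + 2*10) - 41455) = 1/(216/(-1 + 20) - 41455) = 1/(216/19 - 41455) = 1/(-787429/19) = -19/787429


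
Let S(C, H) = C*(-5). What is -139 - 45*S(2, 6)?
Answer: 311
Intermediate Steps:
S(C, H) = -5*C
-139 - 45*S(2, 6) = -139 - (-225)*2 = -139 - 45*(-10) = -139 + 450 = 311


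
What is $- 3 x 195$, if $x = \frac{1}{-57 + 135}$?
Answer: $- \frac{15}{2} \approx -7.5$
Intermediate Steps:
$x = \frac{1}{78} \approx 0.012821$
$- 3 x 195 = \left(-3\right) \frac{1}{78} \cdot 195 = \left(- \frac{1}{26}\right) 195 = - \frac{15}{2}$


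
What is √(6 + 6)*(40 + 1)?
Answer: 82*√3 ≈ 142.03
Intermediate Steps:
√(6 + 6)*(40 + 1) = √12*41 = (2*√3)*41 = 82*√3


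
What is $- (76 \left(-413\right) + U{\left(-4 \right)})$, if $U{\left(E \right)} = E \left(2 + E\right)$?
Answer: $31380$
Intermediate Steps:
$- (76 \left(-413\right) + U{\left(-4 \right)}) = - (76 \left(-413\right) - 4 \left(2 - 4\right)) = - (-31388 - -8) = - (-31388 + 8) = \left(-1\right) \left(-31380\right) = 31380$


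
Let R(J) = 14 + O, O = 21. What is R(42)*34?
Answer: 1190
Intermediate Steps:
R(J) = 35 (R(J) = 14 + 21 = 35)
R(42)*34 = 35*34 = 1190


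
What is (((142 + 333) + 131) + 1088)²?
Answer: 2869636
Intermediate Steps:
(((142 + 333) + 131) + 1088)² = ((475 + 131) + 1088)² = (606 + 1088)² = 1694² = 2869636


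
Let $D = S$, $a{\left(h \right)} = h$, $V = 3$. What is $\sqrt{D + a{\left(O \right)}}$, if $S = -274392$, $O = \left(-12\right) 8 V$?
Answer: $6 i \sqrt{7630} \approx 524.1 i$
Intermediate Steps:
$O = -288$ ($O = \left(-12\right) 8 \cdot 3 = \left(-96\right) 3 = -288$)
$D = -274392$
$\sqrt{D + a{\left(O \right)}} = \sqrt{-274392 - 288} = \sqrt{-274680} = 6 i \sqrt{7630}$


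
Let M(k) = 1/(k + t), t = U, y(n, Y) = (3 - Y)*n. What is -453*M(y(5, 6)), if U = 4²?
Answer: -453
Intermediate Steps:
y(n, Y) = n*(3 - Y)
U = 16
t = 16
M(k) = 1/(16 + k) (M(k) = 1/(k + 16) = 1/(16 + k))
-453*M(y(5, 6)) = -453/(16 + 5*(3 - 1*6)) = -453/(16 + 5*(3 - 6)) = -453/(16 + 5*(-3)) = -453/(16 - 15) = -453/1 = -453*1 = -453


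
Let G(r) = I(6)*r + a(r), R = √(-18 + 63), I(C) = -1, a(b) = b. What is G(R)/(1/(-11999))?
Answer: 0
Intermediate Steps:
R = 3*√5 (R = √45 = 3*√5 ≈ 6.7082)
G(r) = 0 (G(r) = -r + r = 0)
G(R)/(1/(-11999)) = 0/(1/(-11999)) = 0/(-1/11999) = 0*(-11999) = 0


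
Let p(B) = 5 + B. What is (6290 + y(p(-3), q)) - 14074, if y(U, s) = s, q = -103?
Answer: -7887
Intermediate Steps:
(6290 + y(p(-3), q)) - 14074 = (6290 - 103) - 14074 = 6187 - 14074 = -7887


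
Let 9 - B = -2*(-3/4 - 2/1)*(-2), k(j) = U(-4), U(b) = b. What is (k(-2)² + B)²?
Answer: 1296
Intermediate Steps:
k(j) = -4
B = 20 (B = 9 - (-2*(-3/4 - 2/1))*(-2) = 9 - (-2*(-3*¼ - 2*1))*(-2) = 9 - (-2*(-¾ - 2))*(-2) = 9 - (-2*(-11/4))*(-2) = 9 - 11*(-2)/2 = 9 - 1*(-11) = 9 + 11 = 20)
(k(-2)² + B)² = ((-4)² + 20)² = (16 + 20)² = 36² = 1296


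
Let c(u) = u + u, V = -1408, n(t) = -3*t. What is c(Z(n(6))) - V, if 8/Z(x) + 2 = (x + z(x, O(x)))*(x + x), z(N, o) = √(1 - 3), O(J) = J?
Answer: 147810200/104977 + 144*I*√2/104977 ≈ 1408.0 + 0.0019399*I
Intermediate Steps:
z(N, o) = I*√2 (z(N, o) = √(-2) = I*√2)
Z(x) = 8/(-2 + 2*x*(x + I*√2)) (Z(x) = 8/(-2 + (x + I*√2)*(x + x)) = 8/(-2 + (x + I*√2)*(2*x)) = 8/(-2 + 2*x*(x + I*√2)))
c(u) = 2*u
c(Z(n(6))) - V = 2*(4/(-1 + (-3*6)² + I*(-3*6)*√2)) - 1*(-1408) = 2*(4/(-1 + (-18)² + I*(-18)*√2)) + 1408 = 2*(4/(-1 + 324 - 18*I*√2)) + 1408 = 2*(4/(323 - 18*I*√2)) + 1408 = 8/(323 - 18*I*√2) + 1408 = 1408 + 8/(323 - 18*I*√2)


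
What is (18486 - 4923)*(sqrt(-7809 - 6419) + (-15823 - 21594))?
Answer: -507486771 + 27126*I*sqrt(3557) ≈ -5.0749e+8 + 1.6178e+6*I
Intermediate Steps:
(18486 - 4923)*(sqrt(-7809 - 6419) + (-15823 - 21594)) = 13563*(sqrt(-14228) - 37417) = 13563*(2*I*sqrt(3557) - 37417) = 13563*(-37417 + 2*I*sqrt(3557)) = -507486771 + 27126*I*sqrt(3557)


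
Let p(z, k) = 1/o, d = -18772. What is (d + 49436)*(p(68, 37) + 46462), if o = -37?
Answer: 52714267752/37 ≈ 1.4247e+9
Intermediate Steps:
p(z, k) = -1/37 (p(z, k) = 1/(-37) = -1/37)
(d + 49436)*(p(68, 37) + 46462) = (-18772 + 49436)*(-1/37 + 46462) = 30664*(1719093/37) = 52714267752/37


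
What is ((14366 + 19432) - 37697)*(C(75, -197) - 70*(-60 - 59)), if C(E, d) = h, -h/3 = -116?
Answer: -33835522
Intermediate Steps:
h = 348 (h = -3*(-116) = 348)
C(E, d) = 348
((14366 + 19432) - 37697)*(C(75, -197) - 70*(-60 - 59)) = ((14366 + 19432) - 37697)*(348 - 70*(-60 - 59)) = (33798 - 37697)*(348 - 70*(-119)) = -3899*(348 + 8330) = -3899*8678 = -33835522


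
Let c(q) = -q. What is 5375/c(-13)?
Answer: 5375/13 ≈ 413.46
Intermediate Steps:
5375/c(-13) = 5375/((-1*(-13))) = 5375/13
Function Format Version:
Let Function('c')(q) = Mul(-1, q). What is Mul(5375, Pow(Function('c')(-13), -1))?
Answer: Rational(5375, 13) ≈ 413.46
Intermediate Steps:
Mul(5375, Pow(Function('c')(-13), -1)) = Mul(5375, Pow(Mul(-1, -13), -1)) = Mul(5375, Pow(13, -1)) = Mul(5375, Rational(1, 13)) = Rational(5375, 13)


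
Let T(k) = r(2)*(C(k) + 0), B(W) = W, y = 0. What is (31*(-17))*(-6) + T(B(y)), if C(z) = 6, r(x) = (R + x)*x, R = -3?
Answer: 3150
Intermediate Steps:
r(x) = x*(-3 + x) (r(x) = (-3 + x)*x = x*(-3 + x))
T(k) = -12 (T(k) = (2*(-3 + 2))*(6 + 0) = (2*(-1))*6 = -2*6 = -12)
(31*(-17))*(-6) + T(B(y)) = (31*(-17))*(-6) - 12 = -527*(-6) - 12 = 3162 - 12 = 3150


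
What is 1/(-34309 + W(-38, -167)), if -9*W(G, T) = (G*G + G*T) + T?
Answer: -1/35156 ≈ -2.8445e-5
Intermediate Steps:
W(G, T) = -T/9 - G**2/9 - G*T/9 (W(G, T) = -((G*G + G*T) + T)/9 = -((G**2 + G*T) + T)/9 = -(T + G**2 + G*T)/9 = -T/9 - G**2/9 - G*T/9)
1/(-34309 + W(-38, -167)) = 1/(-34309 + (-1/9*(-167) - 1/9*(-38)**2 - 1/9*(-38)*(-167))) = 1/(-34309 + (167/9 - 1/9*1444 - 6346/9)) = 1/(-34309 + (167/9 - 1444/9 - 6346/9)) = 1/(-34309 - 847) = 1/(-35156) = -1/35156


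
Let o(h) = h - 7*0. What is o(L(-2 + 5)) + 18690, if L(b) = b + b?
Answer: 18696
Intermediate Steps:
L(b) = 2*b
o(h) = h (o(h) = h + 0 = h)
o(L(-2 + 5)) + 18690 = 2*(-2 + 5) + 18690 = 2*3 + 18690 = 6 + 18690 = 18696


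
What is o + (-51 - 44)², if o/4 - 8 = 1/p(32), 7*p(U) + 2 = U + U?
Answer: 280781/31 ≈ 9057.5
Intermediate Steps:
p(U) = -2/7 + 2*U/7 (p(U) = -2/7 + (U + U)/7 = -2/7 + (2*U)/7 = -2/7 + 2*U/7)
o = 1006/31 (o = 32 + 4/(-2/7 + (2/7)*32) = 32 + 4/(-2/7 + 64/7) = 32 + 4/(62/7) = 32 + 4*(7/62) = 32 + 14/31 = 1006/31 ≈ 32.452)
o + (-51 - 44)² = 1006/31 + (-51 - 44)² = 1006/31 + (-95)² = 1006/31 + 9025 = 280781/31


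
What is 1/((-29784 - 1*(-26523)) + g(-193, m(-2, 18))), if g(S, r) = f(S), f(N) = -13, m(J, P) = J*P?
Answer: -1/3274 ≈ -0.00030544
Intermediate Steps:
g(S, r) = -13
1/((-29784 - 1*(-26523)) + g(-193, m(-2, 18))) = 1/((-29784 - 1*(-26523)) - 13) = 1/((-29784 + 26523) - 13) = 1/(-3261 - 13) = 1/(-3274) = -1/3274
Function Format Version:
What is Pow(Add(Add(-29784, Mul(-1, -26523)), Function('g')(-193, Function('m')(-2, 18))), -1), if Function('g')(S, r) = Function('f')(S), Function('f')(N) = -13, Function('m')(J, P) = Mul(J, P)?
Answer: Rational(-1, 3274) ≈ -0.00030544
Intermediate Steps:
Function('g')(S, r) = -13
Pow(Add(Add(-29784, Mul(-1, -26523)), Function('g')(-193, Function('m')(-2, 18))), -1) = Pow(Add(Add(-29784, Mul(-1, -26523)), -13), -1) = Pow(Add(Add(-29784, 26523), -13), -1) = Pow(Add(-3261, -13), -1) = Pow(-3274, -1) = Rational(-1, 3274)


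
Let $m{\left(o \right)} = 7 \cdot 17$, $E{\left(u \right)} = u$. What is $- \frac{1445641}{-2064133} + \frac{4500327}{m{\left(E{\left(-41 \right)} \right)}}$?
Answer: $\frac{9289445502770}{245631827} \approx 37819.0$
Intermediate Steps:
$m{\left(o \right)} = 119$
$- \frac{1445641}{-2064133} + \frac{4500327}{m{\left(E{\left(-41 \right)} \right)}} = - \frac{1445641}{-2064133} + \frac{4500327}{119} = \left(-1445641\right) \left(- \frac{1}{2064133}\right) + 4500327 \cdot \frac{1}{119} = \frac{1445641}{2064133} + \frac{4500327}{119} = \frac{9289445502770}{245631827}$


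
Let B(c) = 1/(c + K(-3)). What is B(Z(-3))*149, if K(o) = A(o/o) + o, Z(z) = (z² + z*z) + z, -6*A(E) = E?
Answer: 894/71 ≈ 12.592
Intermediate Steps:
A(E) = -E/6
Z(z) = z + 2*z² (Z(z) = (z² + z²) + z = 2*z² + z = z + 2*z²)
K(o) = -⅙ + o (K(o) = -o/(6*o) + o = -⅙*1 + o = -⅙ + o)
B(c) = 1/(-19/6 + c) (B(c) = 1/(c + (-⅙ - 3)) = 1/(c - 19/6) = 1/(-19/6 + c))
B(Z(-3))*149 = (6/(-19 + 6*(-3*(1 + 2*(-3)))))*149 = (6/(-19 + 6*(-3*(1 - 6))))*149 = (6/(-19 + 6*(-3*(-5))))*149 = (6/(-19 + 6*15))*149 = (6/(-19 + 90))*149 = (6/71)*149 = 894/71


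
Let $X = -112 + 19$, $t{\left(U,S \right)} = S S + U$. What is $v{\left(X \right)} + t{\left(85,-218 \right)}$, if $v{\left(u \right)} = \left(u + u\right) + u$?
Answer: $47330$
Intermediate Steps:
$t{\left(U,S \right)} = U + S^{2}$ ($t{\left(U,S \right)} = S^{2} + U = U + S^{2}$)
$X = -93$
$v{\left(u \right)} = 3 u$ ($v{\left(u \right)} = 2 u + u = 3 u$)
$v{\left(X \right)} + t{\left(85,-218 \right)} = 3 \left(-93\right) + \left(85 + \left(-218\right)^{2}\right) = -279 + \left(85 + 47524\right) = -279 + 47609 = 47330$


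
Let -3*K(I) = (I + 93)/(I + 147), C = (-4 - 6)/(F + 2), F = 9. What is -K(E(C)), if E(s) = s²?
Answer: 11353/53661 ≈ 0.21157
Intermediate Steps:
C = -10/11 (C = (-4 - 6)/(9 + 2) = -10/11 ≈ -0.90909)
K(I) = -(93 + I)/(3*(147 + I)) (K(I) = -(I + 93)/(3*(I + 147)) = -(93 + I)/(3*(147 + I)))
-K(E(C)) = -(-93 - (-10/11)²)/(3*(147 + (-10/11)²)) = -(-93 - 1*100/121)/(3*(147 + 100/121)) = -(-93 - 100/121)/(3*17887/121) = -121*(-11353)/(3*17887*121) = -1*(-11353/53661) = 11353/53661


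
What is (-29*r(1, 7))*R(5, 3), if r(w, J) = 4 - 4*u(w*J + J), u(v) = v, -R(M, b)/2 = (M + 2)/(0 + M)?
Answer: -21112/5 ≈ -4222.4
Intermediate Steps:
R(M, b) = -2*(2 + M)/M (R(M, b) = -2*(M + 2)/(0 + M) = -2*(2 + M)/M)
r(w, J) = 4 - 4*J - 4*J*w (r(w, J) = 4 - 4*(w*J + J) = 4 - 4*(J*w + J) = 4 - 4*(J + J*w) = 4 + (-4*J - 4*J*w) = 4 - 4*J - 4*J*w)
(-29*r(1, 7))*R(5, 3) = (-29*(4 - 4*7*(1 + 1)))*(-2 - 4/5) = (-29*(4 - 4*7*2))*(-2 - 4*⅕) = (-29*(4 - 56))*(-2 - ⅘) = -29*(-52)*(-14/5) = 1508*(-14/5) = -21112/5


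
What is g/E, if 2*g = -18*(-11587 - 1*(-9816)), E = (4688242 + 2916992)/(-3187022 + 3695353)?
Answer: 128607743/120718 ≈ 1065.4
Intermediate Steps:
E = 7605234/508331 ≈ 14.961
g = 15939 (g = (-18*(-11587 - 1*(-9816)))/2 = (-18*(-11587 + 9816))/2 = (-18*(-1771))/2 = (½)*31878 = 15939)
g/E = 15939/(7605234/508331) = 15939*(508331/7605234) = 128607743/120718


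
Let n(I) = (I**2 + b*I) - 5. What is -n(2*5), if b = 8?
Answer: -175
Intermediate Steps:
n(I) = -5 + I**2 + 8*I (n(I) = (I**2 + 8*I) - 5 = -5 + I**2 + 8*I)
-n(2*5) = -(-5 + (2*5)**2 + 8*(2*5)) = -(-5 + 10**2 + 8*10) = -(-5 + 100 + 80) = -1*175 = -175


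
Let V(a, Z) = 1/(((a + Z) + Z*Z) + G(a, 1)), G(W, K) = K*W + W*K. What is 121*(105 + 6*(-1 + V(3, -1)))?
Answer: 36179/3 ≈ 12060.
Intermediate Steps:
G(W, K) = 2*K*W (G(W, K) = K*W + K*W = 2*K*W)
V(a, Z) = 1/(Z + Z² + 3*a) (V(a, Z) = 1/(((a + Z) + Z*Z) + 2*1*a) = 1/(((Z + a) + Z²) + 2*a) = 1/((Z + a + Z²) + 2*a) = 1/(Z + Z² + 3*a))
121*(105 + 6*(-1 + V(3, -1))) = 121*(105 + 6*(-1 + 1/(-1 + (-1)² + 3*3))) = 121*(105 + 6*(-1 + 1/(-1 + 1 + 9))) = 121*(105 + 6*(-1 + 1/9)) = 121*(105 + 6*(-1 + ⅑)) = 121*(105 + 6*(-8/9)) = 121*(105 - 16/3) = 121*(299/3) = 36179/3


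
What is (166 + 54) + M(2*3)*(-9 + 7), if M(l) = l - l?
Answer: 220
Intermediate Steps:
M(l) = 0
(166 + 54) + M(2*3)*(-9 + 7) = (166 + 54) + 0*(-9 + 7) = 220 + 0*(-2) = 220 + 0 = 220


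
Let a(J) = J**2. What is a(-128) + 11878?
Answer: 28262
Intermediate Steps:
a(-128) + 11878 = (-128)**2 + 11878 = 16384 + 11878 = 28262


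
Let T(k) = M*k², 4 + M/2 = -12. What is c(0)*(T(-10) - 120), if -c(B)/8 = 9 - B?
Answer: 239040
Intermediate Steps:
M = -32 (M = -8 + 2*(-12) = -8 - 24 = -32)
c(B) = -72 + 8*B (c(B) = -8*(9 - B) = -72 + 8*B)
T(k) = -32*k²
c(0)*(T(-10) - 120) = (-72 + 8*0)*(-32*(-10)² - 120) = (-72 + 0)*(-32*100 - 120) = -72*(-3200 - 120) = -72*(-3320) = 239040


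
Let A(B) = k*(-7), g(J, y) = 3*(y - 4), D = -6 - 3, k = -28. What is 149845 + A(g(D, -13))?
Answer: 150041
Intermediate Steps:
D = -9
g(J, y) = -12 + 3*y (g(J, y) = 3*(-4 + y) = -12 + 3*y)
A(B) = 196 (A(B) = -28*(-7) = 196)
149845 + A(g(D, -13)) = 149845 + 196 = 150041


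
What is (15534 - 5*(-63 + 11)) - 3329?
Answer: 12465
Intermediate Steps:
(15534 - 5*(-63 + 11)) - 3329 = (15534 - 5*(-52)) - 3329 = (15534 + 260) - 3329 = 15794 - 3329 = 12465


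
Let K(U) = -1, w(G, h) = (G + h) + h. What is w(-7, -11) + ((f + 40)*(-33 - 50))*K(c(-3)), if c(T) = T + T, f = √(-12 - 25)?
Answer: 3291 + 83*I*√37 ≈ 3291.0 + 504.87*I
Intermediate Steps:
w(G, h) = G + 2*h
f = I*√37 (f = √(-37) = I*√37 ≈ 6.0828*I)
c(T) = 2*T
w(-7, -11) + ((f + 40)*(-33 - 50))*K(c(-3)) = (-7 + 2*(-11)) + ((I*√37 + 40)*(-33 - 50))*(-1) = (-7 - 22) + ((40 + I*√37)*(-83))*(-1) = -29 + (-3320 - 83*I*√37)*(-1) = -29 + (3320 + 83*I*√37) = 3291 + 83*I*√37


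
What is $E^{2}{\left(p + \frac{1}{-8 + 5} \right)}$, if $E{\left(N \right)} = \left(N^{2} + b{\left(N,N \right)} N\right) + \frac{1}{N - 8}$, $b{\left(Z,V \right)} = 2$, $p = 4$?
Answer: $\frac{5779216}{13689} \approx 422.18$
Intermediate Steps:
$E{\left(N \right)} = N^{2} + \frac{1}{-8 + N} + 2 N$ ($E{\left(N \right)} = \left(N^{2} + 2 N\right) + \frac{1}{N - 8} = \left(N^{2} + 2 N\right) + \frac{1}{-8 + N} = N^{2} + \frac{1}{-8 + N} + 2 N$)
$E^{2}{\left(p + \frac{1}{-8 + 5} \right)} = \left(\frac{1 + \left(4 + \frac{1}{-8 + 5}\right)^{3} - 16 \left(4 + \frac{1}{-8 + 5}\right) - 6 \left(4 + \frac{1}{-8 + 5}\right)^{2}}{-8 + \left(4 + \frac{1}{-8 + 5}\right)}\right)^{2} = \left(\frac{1 + \left(4 + \frac{1}{-3}\right)^{3} - 16 \left(4 + \frac{1}{-3}\right) - 6 \left(4 + \frac{1}{-3}\right)^{2}}{-8 + \left(4 + \frac{1}{-3}\right)}\right)^{2} = \left(\frac{1 + \left(4 - \frac{1}{3}\right)^{3} - 16 \left(4 - \frac{1}{3}\right) - 6 \left(4 - \frac{1}{3}\right)^{2}}{-8 + \left(4 - \frac{1}{3}\right)}\right)^{2} = \left(\frac{1 + \left(\frac{11}{3}\right)^{3} - \frac{176}{3} - 6 \left(\frac{11}{3}\right)^{2}}{-8 + \frac{11}{3}}\right)^{2} = \left(\frac{1 + \frac{1331}{27} - \frac{176}{3} - \frac{242}{3}}{- \frac{13}{3}}\right)^{2} = \left(- \frac{3 \left(1 + \frac{1331}{27} - \frac{176}{3} - \frac{242}{3}\right)}{13}\right)^{2} = \left(\left(- \frac{3}{13}\right) \left(- \frac{2404}{27}\right)\right)^{2} = \left(\frac{2404}{117}\right)^{2} = \frac{5779216}{13689}$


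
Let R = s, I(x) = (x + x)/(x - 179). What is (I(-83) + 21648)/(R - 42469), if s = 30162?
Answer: -2835971/1612217 ≈ -1.7591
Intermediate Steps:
I(x) = 2*x/(-179 + x) (I(x) = (2*x)/(-179 + x) = 2*x/(-179 + x))
R = 30162
(I(-83) + 21648)/(R - 42469) = (2*(-83)/(-179 - 83) + 21648)/(30162 - 42469) = (2*(-83)/(-262) + 21648)/(-12307) = (2*(-83)*(-1/262) + 21648)*(-1/12307) = (83/131 + 21648)*(-1/12307) = (2835971/131)*(-1/12307) = -2835971/1612217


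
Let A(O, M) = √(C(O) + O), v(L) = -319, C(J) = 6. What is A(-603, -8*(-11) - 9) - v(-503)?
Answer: 319 + I*√597 ≈ 319.0 + 24.434*I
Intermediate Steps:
A(O, M) = √(6 + O)
A(-603, -8*(-11) - 9) - v(-503) = √(6 - 603) - 1*(-319) = √(-597) + 319 = I*√597 + 319 = 319 + I*√597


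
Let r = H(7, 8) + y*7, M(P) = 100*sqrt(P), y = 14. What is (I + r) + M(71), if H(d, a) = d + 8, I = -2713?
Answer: -2600 + 100*sqrt(71) ≈ -1757.4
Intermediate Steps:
H(d, a) = 8 + d
r = 113 (r = (8 + 7) + 14*7 = 15 + 98 = 113)
(I + r) + M(71) = (-2713 + 113) + 100*sqrt(71) = -2600 + 100*sqrt(71)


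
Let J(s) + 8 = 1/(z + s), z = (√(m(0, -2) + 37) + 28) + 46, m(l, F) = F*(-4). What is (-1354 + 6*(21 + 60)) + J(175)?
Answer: -18091069/20652 - √5/20652 ≈ -876.00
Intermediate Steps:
m(l, F) = -4*F
z = 74 + 3*√5 (z = (√(-4*(-2) + 37) + 28) + 46 = (√(8 + 37) + 28) + 46 = (√45 + 28) + 46 = (3*√5 + 28) + 46 = (28 + 3*√5) + 46 = 74 + 3*√5 ≈ 80.708)
J(s) = -8 + 1/(74 + s + 3*√5) (J(s) = -8 + 1/((74 + 3*√5) + s) = -8 + 1/(74 + s + 3*√5))
(-1354 + 6*(21 + 60)) + J(175) = (-1354 + 6*(21 + 60)) + (-591 - 24*√5 - 8*175)/(74 + 175 + 3*√5) = (-1354 + 6*81) + (-591 - 24*√5 - 1400)/(249 + 3*√5) = (-1354 + 486) + (-1991 - 24*√5)/(249 + 3*√5) = -868 + (-1991 - 24*√5)/(249 + 3*√5)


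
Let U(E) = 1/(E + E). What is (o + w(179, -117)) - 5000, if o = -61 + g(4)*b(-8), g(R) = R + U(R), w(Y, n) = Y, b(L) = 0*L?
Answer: -4882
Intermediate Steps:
U(E) = 1/(2*E)
b(L) = 0
g(R) = R + 1/(2*R)
o = -61 (o = -61 + (4 + (½)/4)*0 = -61 + (4 + (½)*(¼))*0 = -61 + (4 + ⅛)*0 = -61 + (33/8)*0 = -61 + 0 = -61)
(o + w(179, -117)) - 5000 = (-61 + 179) - 5000 = 118 - 5000 = -4882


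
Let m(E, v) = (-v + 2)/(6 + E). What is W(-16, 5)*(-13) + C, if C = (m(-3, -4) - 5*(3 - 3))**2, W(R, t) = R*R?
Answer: -3324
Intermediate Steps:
W(R, t) = R**2
m(E, v) = (2 - v)/(6 + E)
C = 4 (C = ((2 - 1*(-4))/(6 - 3) - 5*(3 - 3))**2 = ((2 + 4)/3 - 5*0)**2 = ((1/3)*6 + 0)**2 = (2 + 0)**2 = 2**2 = 4)
W(-16, 5)*(-13) + C = (-16)**2*(-13) + 4 = 256*(-13) + 4 = -3328 + 4 = -3324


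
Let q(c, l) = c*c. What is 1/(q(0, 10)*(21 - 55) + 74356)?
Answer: 1/74356 ≈ 1.3449e-5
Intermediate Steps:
q(c, l) = c²
1/(q(0, 10)*(21 - 55) + 74356) = 1/(0²*(21 - 55) + 74356) = 1/(0*(-34) + 74356) = 1/(0 + 74356) = 1/74356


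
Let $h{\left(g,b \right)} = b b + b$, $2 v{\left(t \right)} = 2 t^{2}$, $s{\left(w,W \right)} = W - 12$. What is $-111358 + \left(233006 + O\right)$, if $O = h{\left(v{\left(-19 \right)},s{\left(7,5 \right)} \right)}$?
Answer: $121690$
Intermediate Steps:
$s{\left(w,W \right)} = -12 + W$
$v{\left(t \right)} = t^{2}$ ($v{\left(t \right)} = \frac{2 t^{2}}{2} = t^{2}$)
$h{\left(g,b \right)} = b + b^{2}$ ($h{\left(g,b \right)} = b^{2} + b = b + b^{2}$)
$O = 42$ ($O = \left(-12 + 5\right) \left(1 + \left(-12 + 5\right)\right) = - 7 \left(1 - 7\right) = \left(-7\right) \left(-6\right) = 42$)
$-111358 + \left(233006 + O\right) = -111358 + \left(233006 + 42\right) = -111358 + 233048 = 121690$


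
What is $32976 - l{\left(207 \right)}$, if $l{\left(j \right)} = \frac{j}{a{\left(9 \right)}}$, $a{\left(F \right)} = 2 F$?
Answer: $\frac{65929}{2} \approx 32965.0$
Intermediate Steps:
$l{\left(j \right)} = \frac{j}{18}$ ($l{\left(j \right)} = \frac{j}{2 \cdot 9} = \frac{j}{18}$)
$32976 - l{\left(207 \right)} = 32976 - \frac{1}{18} \cdot 207 = 32976 - \frac{23}{2} = \frac{65929}{2}$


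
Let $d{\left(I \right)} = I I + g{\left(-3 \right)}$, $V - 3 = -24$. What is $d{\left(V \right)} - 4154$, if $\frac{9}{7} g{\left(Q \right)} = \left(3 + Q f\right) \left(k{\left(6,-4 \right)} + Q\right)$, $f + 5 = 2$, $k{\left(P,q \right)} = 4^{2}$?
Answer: $- \frac{10775}{3} \approx -3591.7$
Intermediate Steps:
$k{\left(P,q \right)} = 16$
$f = -3$ ($f = -5 + 2 = -3$)
$g{\left(Q \right)} = \frac{7 \left(3 - 3 Q\right) \left(16 + Q\right)}{9}$ ($g{\left(Q \right)} = \frac{7 \left(3 + Q \left(-3\right)\right) \left(16 + Q\right)}{9} = \frac{7 \left(3 - 3 Q\right) \left(16 + Q\right)}{9}$)
$V = -21$ ($V = 3 - 24 = -21$)
$d{\left(I \right)} = \frac{364}{3} + I^{2}$ ($d{\left(I \right)} = I I - \left(- \frac{427}{3} + 21\right) = I^{2} + \left(\frac{112}{3} + 105 - 21\right) = I^{2} + \frac{364}{3} = \frac{364}{3} + I^{2}$)
$d{\left(V \right)} - 4154 = \left(\frac{364}{3} + \left(-21\right)^{2}\right) - 4154 = \left(\frac{364}{3} + 441\right) - 4154 = \frac{1687}{3} - 4154 = - \frac{10775}{3}$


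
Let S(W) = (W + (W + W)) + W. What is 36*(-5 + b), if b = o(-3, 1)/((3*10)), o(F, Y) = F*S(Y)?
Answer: -972/5 ≈ -194.40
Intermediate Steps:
S(W) = 4*W (S(W) = (W + 2*W) + W = 3*W + W = 4*W)
o(F, Y) = 4*F*Y (o(F, Y) = F*(4*Y) = 4*F*Y)
b = -⅖ (b = (4*(-3)*1)/((3*10)) = -12/30 = -12*1/30 = -⅖ ≈ -0.40000)
36*(-5 + b) = 36*(-5 - ⅖) = 36*(-27/5) = -972/5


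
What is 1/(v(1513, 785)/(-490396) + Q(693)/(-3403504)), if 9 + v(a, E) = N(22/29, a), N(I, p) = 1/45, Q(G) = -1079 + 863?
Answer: 2347122301290/191927023 ≈ 12229.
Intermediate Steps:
Q(G) = -216
N(I, p) = 1/45
v(a, E) = -404/45 (v(a, E) = -9 + 1/45 = -404/45)
1/(v(1513, 785)/(-490396) + Q(693)/(-3403504)) = 1/(-404/45/(-490396) - 216/(-3403504)) = 1/(-404/45*(-1/490396) - 216*(-1/3403504)) = 1/(101/5516955 + 27/425438) = 1/(191927023/2347122301290) = 2347122301290/191927023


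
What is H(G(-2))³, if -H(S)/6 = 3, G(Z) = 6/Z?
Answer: -5832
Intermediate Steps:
H(S) = -18 (H(S) = -6*3 = -18)
H(G(-2))³ = (-18)³ = -5832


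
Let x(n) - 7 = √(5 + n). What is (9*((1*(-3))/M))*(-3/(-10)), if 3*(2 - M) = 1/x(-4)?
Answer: -972/235 ≈ -4.1362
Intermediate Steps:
x(n) = 7 + √(5 + n)
M = 47/24 (M = 2 - 1/(3*(7 + √(5 - 4))) = 2 - 1/(3*(7 + √1)) = 2 - 1/(3*(7 + 1)) = 2 - ⅓/8 = 2 - ⅓*⅛ = 2 - 1/24 = 47/24 ≈ 1.9583)
(9*((1*(-3))/M))*(-3/(-10)) = (9*((1*(-3))/(47/24)))*(-3/(-10)) = (9*(-3*24/47))*(-3*(-⅒)) = (9*(-72/47))*(3/10) = -648/47*3/10 = -972/235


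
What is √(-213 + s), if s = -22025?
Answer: I*√22238 ≈ 149.12*I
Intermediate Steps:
√(-213 + s) = √(-213 - 22025) = √(-22238) = I*√22238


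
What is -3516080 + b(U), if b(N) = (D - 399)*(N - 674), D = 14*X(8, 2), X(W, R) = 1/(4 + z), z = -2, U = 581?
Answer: -3479624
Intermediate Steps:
X(W, R) = ½ (X(W, R) = 1/(4 - 2) = 1/2 = ½)
D = 7 (D = 14*(½) = 7)
b(N) = 264208 - 392*N (b(N) = (7 - 399)*(N - 674) = -392*(-674 + N) = 264208 - 392*N)
-3516080 + b(U) = -3516080 + (264208 - 392*581) = -3516080 + (264208 - 227752) = -3516080 + 36456 = -3479624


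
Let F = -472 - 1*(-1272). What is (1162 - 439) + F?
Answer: 1523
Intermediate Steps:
F = 800 (F = -472 + 1272 = 800)
(1162 - 439) + F = (1162 - 439) + 800 = 723 + 800 = 1523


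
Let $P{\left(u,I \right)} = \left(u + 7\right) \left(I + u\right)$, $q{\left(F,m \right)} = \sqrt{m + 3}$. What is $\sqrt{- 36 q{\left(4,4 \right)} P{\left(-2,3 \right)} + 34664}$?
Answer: $2 \sqrt{8666 - 45 \sqrt{7}} \approx 184.9$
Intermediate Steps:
$q{\left(F,m \right)} = \sqrt{3 + m}$
$P{\left(u,I \right)} = \left(7 + u\right) \left(I + u\right)$
$\sqrt{- 36 q{\left(4,4 \right)} P{\left(-2,3 \right)} + 34664} = \sqrt{- 36 \sqrt{3 + 4} \left(\left(-2\right)^{2} + 7 \cdot 3 + 7 \left(-2\right) + 3 \left(-2\right)\right) + 34664} = \sqrt{- 36 \sqrt{7} \left(4 + 21 - 14 - 6\right) + 34664} = \sqrt{- 36 \sqrt{7} \cdot 5 + 34664} = \sqrt{- 180 \sqrt{7} + 34664} = \sqrt{34664 - 180 \sqrt{7}}$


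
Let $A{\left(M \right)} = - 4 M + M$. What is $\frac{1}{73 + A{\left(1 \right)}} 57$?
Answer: $\frac{57}{70} \approx 0.81429$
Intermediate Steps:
$A{\left(M \right)} = - 3 M$
$\frac{1}{73 + A{\left(1 \right)}} 57 = \frac{1}{73 - 3} \cdot 57 = \frac{1}{70} \cdot 57 = \frac{57}{70}$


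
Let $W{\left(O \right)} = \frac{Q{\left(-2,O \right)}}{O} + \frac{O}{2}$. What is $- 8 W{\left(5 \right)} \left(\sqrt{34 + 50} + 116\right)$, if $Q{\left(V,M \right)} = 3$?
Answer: $- \frac{14384}{5} - \frac{248 \sqrt{21}}{5} \approx -3104.1$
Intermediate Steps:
$W{\left(O \right)} = \frac{O}{2} + \frac{3}{O}$ ($W{\left(O \right)} = \frac{3}{O} + \frac{O}{2} = \frac{O}{2} + \frac{3}{O}$)
$- 8 W{\left(5 \right)} \left(\sqrt{34 + 50} + 116\right) = - 8 \left(\frac{1}{2} \cdot 5 + \frac{3}{5}\right) \left(\sqrt{34 + 50} + 116\right) = - 8 \left(\frac{5}{2} + 3 \cdot \frac{1}{5}\right) \left(\sqrt{84} + 116\right) = - 8 \left(\frac{5}{2} + \frac{3}{5}\right) \left(2 \sqrt{21} + 116\right) = \left(-8\right) \frac{31}{10} \left(116 + 2 \sqrt{21}\right) = - \frac{124 \left(116 + 2 \sqrt{21}\right)}{5} = - \frac{14384}{5} - \frac{248 \sqrt{21}}{5}$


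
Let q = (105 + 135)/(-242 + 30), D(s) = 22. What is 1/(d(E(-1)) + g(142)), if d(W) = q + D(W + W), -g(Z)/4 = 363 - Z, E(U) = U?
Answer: -53/45746 ≈ -0.0011586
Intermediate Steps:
g(Z) = -1452 + 4*Z (g(Z) = -4*(363 - Z) = -1452 + 4*Z)
q = -60/53 (q = 240/(-212) = 240*(-1/212) = -60/53 ≈ -1.1321)
d(W) = 1106/53 (d(W) = -60/53 + 22 = 1106/53)
1/(d(E(-1)) + g(142)) = 1/(1106/53 + (-1452 + 4*142)) = 1/(1106/53 + (-1452 + 568)) = 1/(1106/53 - 884) = 1/(-45746/53) = -53/45746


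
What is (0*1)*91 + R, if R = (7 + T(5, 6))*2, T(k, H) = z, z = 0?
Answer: 14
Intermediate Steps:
T(k, H) = 0
R = 14 (R = (7 + 0)*2 = 7*2 = 14)
(0*1)*91 + R = (0*1)*91 + 14 = 0*91 + 14 = 0 + 14 = 14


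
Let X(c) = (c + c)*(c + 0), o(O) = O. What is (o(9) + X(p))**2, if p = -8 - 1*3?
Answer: 63001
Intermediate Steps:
p = -11 (p = -8 - 3 = -11)
X(c) = 2*c**2 (X(c) = (2*c)*c = 2*c**2)
(o(9) + X(p))**2 = (9 + 2*(-11)**2)**2 = (9 + 2*121)**2 = (9 + 242)**2 = 251**2 = 63001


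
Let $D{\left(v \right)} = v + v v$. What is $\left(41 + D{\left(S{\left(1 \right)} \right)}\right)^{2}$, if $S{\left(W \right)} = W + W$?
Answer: $2209$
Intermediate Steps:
$S{\left(W \right)} = 2 W$
$D{\left(v \right)} = v + v^{2}$
$\left(41 + D{\left(S{\left(1 \right)} \right)}\right)^{2} = \left(41 + 2 \cdot 1 \left(1 + 2 \cdot 1\right)\right)^{2} = \left(41 + 2 \left(1 + 2\right)\right)^{2} = \left(41 + 2 \cdot 3\right)^{2} = \left(41 + 6\right)^{2} = 47^{2} = 2209$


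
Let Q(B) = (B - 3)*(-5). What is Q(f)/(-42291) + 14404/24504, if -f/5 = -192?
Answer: 20178089/28786074 ≈ 0.70097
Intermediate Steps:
f = 960 (f = -5*(-192) = 960)
Q(B) = 15 - 5*B (Q(B) = (-3 + B)*(-5) = 15 - 5*B)
Q(f)/(-42291) + 14404/24504 = (15 - 5*960)/(-42291) + 14404/24504 = (15 - 4800)*(-1/42291) + 14404*(1/24504) = -4785*(-1/42291) + 3601/6126 = 1595/14097 + 3601/6126 = 20178089/28786074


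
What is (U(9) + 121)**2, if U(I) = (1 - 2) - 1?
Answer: 14161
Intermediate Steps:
U(I) = -2 (U(I) = -1 - 1 = -2)
(U(9) + 121)**2 = (-2 + 121)**2 = 119**2 = 14161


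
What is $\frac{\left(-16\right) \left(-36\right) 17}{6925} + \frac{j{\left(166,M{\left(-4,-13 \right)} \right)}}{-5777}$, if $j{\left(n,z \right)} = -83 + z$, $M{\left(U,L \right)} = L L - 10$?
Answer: $\frac{56042084}{40005725} \approx 1.4009$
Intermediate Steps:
$M{\left(U,L \right)} = -10 + L^{2}$ ($M{\left(U,L \right)} = L^{2} - 10 = -10 + L^{2}$)
$\frac{\left(-16\right) \left(-36\right) 17}{6925} + \frac{j{\left(166,M{\left(-4,-13 \right)} \right)}}{-5777} = \frac{\left(-16\right) \left(-36\right) 17}{6925} + \frac{-83 - \left(10 - \left(-13\right)^{2}\right)}{-5777} = 576 \cdot 17 \cdot \frac{1}{6925} + \left(-83 + \left(-10 + 169\right)\right) \left(- \frac{1}{5777}\right) = 9792 \cdot \frac{1}{6925} + \left(-83 + 159\right) \left(- \frac{1}{5777}\right) = \frac{9792}{6925} + 76 \left(- \frac{1}{5777}\right) = \frac{9792}{6925} - \frac{76}{5777} = \frac{56042084}{40005725}$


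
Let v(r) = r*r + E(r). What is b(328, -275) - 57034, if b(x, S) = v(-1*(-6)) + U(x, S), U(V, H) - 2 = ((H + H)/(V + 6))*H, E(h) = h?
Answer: -9441705/167 ≈ -56537.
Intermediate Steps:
U(V, H) = 2 + 2*H²/(6 + V) (U(V, H) = 2 + ((H + H)/(V + 6))*H = 2 + ((2*H)/(6 + V))*H = 2 + (2*H/(6 + V))*H = 2 + 2*H²/(6 + V))
v(r) = r + r² (v(r) = r*r + r = r² + r = r + r²)
b(x, S) = 42 + 2*(6 + x + S²)/(6 + x) (b(x, S) = (-1*(-6))*(1 - 1*(-6)) + 2*(6 + x + S²)/(6 + x) = 6*(1 + 6) + 2*(6 + x + S²)/(6 + x) = 6*7 + 2*(6 + x + S²)/(6 + x) = 42 + 2*(6 + x + S²)/(6 + x))
b(328, -275) - 57034 = 2*(132 + (-275)² + 22*328)/(6 + 328) - 57034 = 2*(132 + 75625 + 7216)/334 - 57034 = 2*(1/334)*82973 - 57034 = 82973/167 - 57034 = -9441705/167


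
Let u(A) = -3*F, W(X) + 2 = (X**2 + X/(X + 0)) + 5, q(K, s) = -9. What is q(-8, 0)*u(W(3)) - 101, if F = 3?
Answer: -20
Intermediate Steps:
W(X) = 4 + X**2 (W(X) = -2 + ((X**2 + X/(X + 0)) + 5) = -2 + ((X**2 + X/X) + 5) = -2 + ((X**2 + 1) + 5) = -2 + ((1 + X**2) + 5) = -2 + (6 + X**2) = 4 + X**2)
u(A) = -9 (u(A) = -3*3 = -9)
q(-8, 0)*u(W(3)) - 101 = -9*(-9) - 101 = 81 - 101 = -20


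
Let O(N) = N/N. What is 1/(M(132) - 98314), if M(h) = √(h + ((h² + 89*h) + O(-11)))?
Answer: -98314/9665613291 - √29305/9665613291 ≈ -1.0189e-5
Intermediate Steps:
O(N) = 1
M(h) = √(1 + h² + 90*h) (M(h) = √(h + ((h² + 89*h) + 1)) = √(h + (1 + h² + 89*h)) = √(1 + h² + 90*h))
1/(M(132) - 98314) = 1/(√(1 + 132² + 90*132) - 98314) = 1/(√(1 + 17424 + 11880) - 98314) = 1/(√29305 - 98314) = 1/(-98314 + √29305)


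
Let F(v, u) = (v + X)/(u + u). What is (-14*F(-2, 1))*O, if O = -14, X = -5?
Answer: -686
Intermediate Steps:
F(v, u) = (-5 + v)/(2*u) (F(v, u) = (v - 5)/(u + u) = (-5 + v)/((2*u)) = (-5 + v)*(1/(2*u)) = (-5 + v)/(2*u))
(-14*F(-2, 1))*O = -7*(-5 - 2)/1*(-14) = -7*(-7)*(-14) = -14*(-7/2)*(-14) = 49*(-14) = -686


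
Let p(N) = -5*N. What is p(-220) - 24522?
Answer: -23422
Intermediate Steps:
p(-220) - 24522 = -5*(-220) - 24522 = 1100 - 24522 = -23422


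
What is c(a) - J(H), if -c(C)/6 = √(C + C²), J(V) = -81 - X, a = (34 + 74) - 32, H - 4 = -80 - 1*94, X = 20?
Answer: 101 - 12*√1463 ≈ -357.99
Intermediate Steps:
H = -170 (H = 4 + (-80 - 1*94) = 4 + (-80 - 94) = 4 - 174 = -170)
a = 76 (a = 108 - 32 = 76)
J(V) = -101 (J(V) = -81 - 1*20 = -81 - 20 = -101)
c(C) = -6*√(C + C²)
c(a) - J(H) = -6*2*√19*√(1 + 76) - 1*(-101) = -6*2*√1463 + 101 = -12*√1463 + 101 = 101 - 12*√1463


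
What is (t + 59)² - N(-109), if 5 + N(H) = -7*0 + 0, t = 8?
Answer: 4494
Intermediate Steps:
N(H) = -5 (N(H) = -5 + (-7*0 + 0) = -5 + (0 + 0) = -5 + 0 = -5)
(t + 59)² - N(-109) = (8 + 59)² - 1*(-5) = 67² + 5 = 4489 + 5 = 4494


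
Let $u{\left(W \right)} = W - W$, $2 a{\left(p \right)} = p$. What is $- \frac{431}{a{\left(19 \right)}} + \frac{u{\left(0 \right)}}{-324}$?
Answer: $- \frac{862}{19} \approx -45.368$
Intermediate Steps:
$a{\left(p \right)} = \frac{p}{2}$
$u{\left(W \right)} = 0$
$- \frac{431}{a{\left(19 \right)}} + \frac{u{\left(0 \right)}}{-324} = - \frac{431}{\frac{1}{2} \cdot 19} + \frac{0}{-324} = - \frac{431}{\frac{19}{2}} + 0 \left(- \frac{1}{324}\right) = \left(-431\right) \frac{2}{19} + 0 = - \frac{862}{19} + 0 = - \frac{862}{19}$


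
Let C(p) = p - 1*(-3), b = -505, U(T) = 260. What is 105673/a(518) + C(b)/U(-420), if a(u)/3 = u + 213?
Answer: 13187047/285090 ≈ 46.256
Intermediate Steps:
a(u) = 639 + 3*u (a(u) = 3*(u + 213) = 3*(213 + u) = 639 + 3*u)
C(p) = 3 + p (C(p) = p + 3 = 3 + p)
105673/a(518) + C(b)/U(-420) = 105673/(639 + 3*518) + (3 - 505)/260 = 105673/(639 + 1554) - 502*1/260 = 105673/2193 - 251/130 = 13187047/285090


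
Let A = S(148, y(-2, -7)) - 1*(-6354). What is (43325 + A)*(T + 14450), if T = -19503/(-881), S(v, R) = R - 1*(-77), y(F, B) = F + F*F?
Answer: 634412161374/881 ≈ 7.2010e+8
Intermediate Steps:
y(F, B) = F + F²
S(v, R) = 77 + R (S(v, R) = R + 77 = 77 + R)
A = 6433 (A = (77 - 2*(1 - 2)) - 1*(-6354) = (77 - 2*(-1)) + 6354 = (77 + 2) + 6354 = 79 + 6354 = 6433)
T = 19503/881 (T = -19503*(-1/881) = 19503/881 ≈ 22.137)
(43325 + A)*(T + 14450) = (43325 + 6433)*(19503/881 + 14450) = 49758*(12749953/881) = 634412161374/881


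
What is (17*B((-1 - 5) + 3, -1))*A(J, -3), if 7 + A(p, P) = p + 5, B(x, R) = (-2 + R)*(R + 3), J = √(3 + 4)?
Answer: 204 - 102*√7 ≈ -65.867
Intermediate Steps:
J = √7 ≈ 2.6458
B(x, R) = (-2 + R)*(3 + R)
A(p, P) = -2 + p (A(p, P) = -7 + (p + 5) = -7 + (5 + p) = -2 + p)
(17*B((-1 - 5) + 3, -1))*A(J, -3) = (17*(-6 - 1 + (-1)²))*(-2 + √7) = (17*(-6 - 1 + 1))*(-2 + √7) = (17*(-6))*(-2 + √7) = -102*(-2 + √7) = 204 - 102*√7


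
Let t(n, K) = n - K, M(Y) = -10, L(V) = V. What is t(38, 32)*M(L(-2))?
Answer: -60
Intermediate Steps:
t(38, 32)*M(L(-2)) = (38 - 1*32)*(-10) = (38 - 32)*(-10) = 6*(-10) = -60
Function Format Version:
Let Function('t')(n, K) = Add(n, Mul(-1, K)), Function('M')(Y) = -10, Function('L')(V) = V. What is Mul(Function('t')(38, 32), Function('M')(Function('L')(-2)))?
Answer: -60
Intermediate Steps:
Mul(Function('t')(38, 32), Function('M')(Function('L')(-2))) = Mul(Add(38, Mul(-1, 32)), -10) = Mul(Add(38, -32), -10) = Mul(6, -10) = -60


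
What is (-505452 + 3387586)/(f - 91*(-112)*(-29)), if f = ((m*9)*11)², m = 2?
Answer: -1441067/128182 ≈ -11.242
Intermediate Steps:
f = 39204 (f = ((2*9)*11)² = (18*11)² = 198² = 39204)
(-505452 + 3387586)/(f - 91*(-112)*(-29)) = (-505452 + 3387586)/(39204 - 91*(-112)*(-29)) = 2882134/(39204 + 10192*(-29)) = 2882134/(39204 - 295568) = 2882134/(-256364) = 2882134*(-1/256364) = -1441067/128182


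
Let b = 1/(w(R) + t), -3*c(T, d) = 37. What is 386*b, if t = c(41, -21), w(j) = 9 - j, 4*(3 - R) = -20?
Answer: -579/17 ≈ -34.059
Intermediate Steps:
c(T, d) = -37/3 (c(T, d) = -⅓*37 = -37/3)
R = 8 (R = 3 - ¼*(-20) = 3 + 5 = 8)
t = -37/3 ≈ -12.333
b = -3/34 (b = 1/((9 - 1*8) - 37/3) = 1/((9 - 8) - 37/3) = 1/(1 - 37/3) = 1/(-34/3) = -3/34 ≈ -0.088235)
386*b = 386*(-3/34) = -579/17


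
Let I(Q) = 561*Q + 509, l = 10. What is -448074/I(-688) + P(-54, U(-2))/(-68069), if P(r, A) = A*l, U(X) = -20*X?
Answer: 30345765506/26237808671 ≈ 1.1566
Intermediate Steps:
P(r, A) = 10*A (P(r, A) = A*10 = 10*A)
I(Q) = 509 + 561*Q
-448074/I(-688) + P(-54, U(-2))/(-68069) = -448074/(509 + 561*(-688)) + (10*(-20*(-2)))/(-68069) = -448074/(509 - 385968) + (10*40)*(-1/68069) = -448074/(-385459) + 400*(-1/68069) = -448074*(-1/385459) - 400/68069 = 448074/385459 - 400/68069 = 30345765506/26237808671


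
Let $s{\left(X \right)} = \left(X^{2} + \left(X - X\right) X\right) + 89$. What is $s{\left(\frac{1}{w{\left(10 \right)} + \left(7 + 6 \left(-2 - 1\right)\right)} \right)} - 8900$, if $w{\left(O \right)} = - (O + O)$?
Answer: $- \frac{8467370}{961} \approx -8811.0$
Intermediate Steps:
$w{\left(O \right)} = - 2 O$
$s{\left(X \right)} = 89 + X^{2}$ ($s{\left(X \right)} = \left(X^{2} + 0 X\right) + 89 = \left(X^{2} + 0\right) + 89 = X^{2} + 89 = 89 + X^{2}$)
$s{\left(\frac{1}{w{\left(10 \right)} + \left(7 + 6 \left(-2 - 1\right)\right)} \right)} - 8900 = \left(89 + \left(\frac{1}{\left(-2\right) 10 + \left(7 + 6 \left(-2 - 1\right)\right)}\right)^{2}\right) - 8900 = \left(89 + \left(\frac{1}{-20 + \left(7 + 6 \left(-3\right)\right)}\right)^{2}\right) - 8900 = \left(89 + \left(\frac{1}{-20 + \left(7 - 18\right)}\right)^{2}\right) - 8900 = \left(89 + \left(\frac{1}{-20 - 11}\right)^{2}\right) - 8900 = \left(89 + \left(\frac{1}{-31}\right)^{2}\right) - 8900 = \left(89 + \left(- \frac{1}{31}\right)^{2}\right) - 8900 = \left(89 + \frac{1}{961}\right) - 8900 = \frac{85530}{961} - 8900 = - \frac{8467370}{961}$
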